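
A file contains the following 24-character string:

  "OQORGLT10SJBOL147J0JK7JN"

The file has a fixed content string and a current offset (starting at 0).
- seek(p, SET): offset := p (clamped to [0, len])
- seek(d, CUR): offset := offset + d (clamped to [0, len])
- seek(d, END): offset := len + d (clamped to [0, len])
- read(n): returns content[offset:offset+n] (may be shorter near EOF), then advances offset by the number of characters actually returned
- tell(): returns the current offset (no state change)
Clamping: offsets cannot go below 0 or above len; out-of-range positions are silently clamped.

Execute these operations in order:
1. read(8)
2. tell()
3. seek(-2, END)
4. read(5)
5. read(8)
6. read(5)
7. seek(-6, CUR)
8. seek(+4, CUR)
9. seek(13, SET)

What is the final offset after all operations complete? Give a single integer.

Answer: 13

Derivation:
After 1 (read(8)): returned 'OQORGLT1', offset=8
After 2 (tell()): offset=8
After 3 (seek(-2, END)): offset=22
After 4 (read(5)): returned 'JN', offset=24
After 5 (read(8)): returned '', offset=24
After 6 (read(5)): returned '', offset=24
After 7 (seek(-6, CUR)): offset=18
After 8 (seek(+4, CUR)): offset=22
After 9 (seek(13, SET)): offset=13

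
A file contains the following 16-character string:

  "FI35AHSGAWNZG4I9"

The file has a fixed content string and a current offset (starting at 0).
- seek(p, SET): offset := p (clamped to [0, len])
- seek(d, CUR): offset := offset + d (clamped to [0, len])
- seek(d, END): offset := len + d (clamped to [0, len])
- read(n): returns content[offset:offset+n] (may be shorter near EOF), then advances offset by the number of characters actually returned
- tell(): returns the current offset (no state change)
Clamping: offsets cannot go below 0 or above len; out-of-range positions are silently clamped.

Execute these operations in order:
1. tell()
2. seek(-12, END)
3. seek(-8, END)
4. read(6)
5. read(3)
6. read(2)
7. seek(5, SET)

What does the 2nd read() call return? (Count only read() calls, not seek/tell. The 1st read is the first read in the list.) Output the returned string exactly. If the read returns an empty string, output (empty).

After 1 (tell()): offset=0
After 2 (seek(-12, END)): offset=4
After 3 (seek(-8, END)): offset=8
After 4 (read(6)): returned 'AWNZG4', offset=14
After 5 (read(3)): returned 'I9', offset=16
After 6 (read(2)): returned '', offset=16
After 7 (seek(5, SET)): offset=5

Answer: I9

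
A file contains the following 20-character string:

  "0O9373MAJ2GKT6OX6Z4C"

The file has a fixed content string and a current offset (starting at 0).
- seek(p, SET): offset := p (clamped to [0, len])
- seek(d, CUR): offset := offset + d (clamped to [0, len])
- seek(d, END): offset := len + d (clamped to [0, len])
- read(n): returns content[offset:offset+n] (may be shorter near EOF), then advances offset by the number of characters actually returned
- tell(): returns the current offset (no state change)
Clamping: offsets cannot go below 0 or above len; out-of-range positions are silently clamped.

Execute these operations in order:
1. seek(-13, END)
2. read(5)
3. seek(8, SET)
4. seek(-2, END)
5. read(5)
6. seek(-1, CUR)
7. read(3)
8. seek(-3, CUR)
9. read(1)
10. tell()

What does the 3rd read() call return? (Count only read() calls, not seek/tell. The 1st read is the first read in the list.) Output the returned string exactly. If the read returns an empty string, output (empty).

Answer: C

Derivation:
After 1 (seek(-13, END)): offset=7
After 2 (read(5)): returned 'AJ2GK', offset=12
After 3 (seek(8, SET)): offset=8
After 4 (seek(-2, END)): offset=18
After 5 (read(5)): returned '4C', offset=20
After 6 (seek(-1, CUR)): offset=19
After 7 (read(3)): returned 'C', offset=20
After 8 (seek(-3, CUR)): offset=17
After 9 (read(1)): returned 'Z', offset=18
After 10 (tell()): offset=18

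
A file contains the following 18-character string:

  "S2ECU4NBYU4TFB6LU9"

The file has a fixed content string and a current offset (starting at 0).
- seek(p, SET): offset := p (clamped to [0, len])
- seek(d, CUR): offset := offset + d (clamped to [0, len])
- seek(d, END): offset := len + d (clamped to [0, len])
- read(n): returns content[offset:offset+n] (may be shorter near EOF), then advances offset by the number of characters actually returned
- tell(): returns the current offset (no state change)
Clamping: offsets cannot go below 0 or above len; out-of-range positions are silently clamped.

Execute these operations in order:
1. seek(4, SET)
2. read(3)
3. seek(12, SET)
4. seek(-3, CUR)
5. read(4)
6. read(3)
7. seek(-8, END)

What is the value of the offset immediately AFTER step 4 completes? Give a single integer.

Answer: 9

Derivation:
After 1 (seek(4, SET)): offset=4
After 2 (read(3)): returned 'U4N', offset=7
After 3 (seek(12, SET)): offset=12
After 4 (seek(-3, CUR)): offset=9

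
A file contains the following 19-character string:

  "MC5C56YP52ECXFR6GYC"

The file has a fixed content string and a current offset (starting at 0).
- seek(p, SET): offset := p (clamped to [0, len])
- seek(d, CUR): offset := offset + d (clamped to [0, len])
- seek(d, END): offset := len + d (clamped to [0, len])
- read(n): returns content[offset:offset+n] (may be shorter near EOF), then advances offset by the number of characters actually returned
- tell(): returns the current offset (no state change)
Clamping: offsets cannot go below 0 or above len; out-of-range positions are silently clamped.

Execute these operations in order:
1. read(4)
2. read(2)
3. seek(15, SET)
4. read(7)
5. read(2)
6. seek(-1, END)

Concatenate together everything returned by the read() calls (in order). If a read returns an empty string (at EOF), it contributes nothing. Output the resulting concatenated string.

Answer: MC5C566GYC

Derivation:
After 1 (read(4)): returned 'MC5C', offset=4
After 2 (read(2)): returned '56', offset=6
After 3 (seek(15, SET)): offset=15
After 4 (read(7)): returned '6GYC', offset=19
After 5 (read(2)): returned '', offset=19
After 6 (seek(-1, END)): offset=18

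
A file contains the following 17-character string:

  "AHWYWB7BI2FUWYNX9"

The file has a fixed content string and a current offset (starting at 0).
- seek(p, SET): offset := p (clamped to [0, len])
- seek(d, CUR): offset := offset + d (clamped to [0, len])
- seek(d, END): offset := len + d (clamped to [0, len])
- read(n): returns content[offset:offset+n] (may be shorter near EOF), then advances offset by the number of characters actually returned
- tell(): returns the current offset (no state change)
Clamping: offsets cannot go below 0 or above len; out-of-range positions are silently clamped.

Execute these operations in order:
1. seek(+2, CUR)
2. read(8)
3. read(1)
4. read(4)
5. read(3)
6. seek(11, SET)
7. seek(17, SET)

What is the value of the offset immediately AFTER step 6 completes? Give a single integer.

Answer: 11

Derivation:
After 1 (seek(+2, CUR)): offset=2
After 2 (read(8)): returned 'WYWB7BI2', offset=10
After 3 (read(1)): returned 'F', offset=11
After 4 (read(4)): returned 'UWYN', offset=15
After 5 (read(3)): returned 'X9', offset=17
After 6 (seek(11, SET)): offset=11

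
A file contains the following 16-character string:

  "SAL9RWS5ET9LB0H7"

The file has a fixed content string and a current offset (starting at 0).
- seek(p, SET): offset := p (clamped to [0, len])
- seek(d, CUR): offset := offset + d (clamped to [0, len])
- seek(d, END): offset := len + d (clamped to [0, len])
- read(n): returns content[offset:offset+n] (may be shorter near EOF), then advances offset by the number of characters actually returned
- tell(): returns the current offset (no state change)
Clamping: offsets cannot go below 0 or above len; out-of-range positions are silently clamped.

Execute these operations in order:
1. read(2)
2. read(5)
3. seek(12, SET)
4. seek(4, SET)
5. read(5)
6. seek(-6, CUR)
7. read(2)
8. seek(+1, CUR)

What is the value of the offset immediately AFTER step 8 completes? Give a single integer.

After 1 (read(2)): returned 'SA', offset=2
After 2 (read(5)): returned 'L9RWS', offset=7
After 3 (seek(12, SET)): offset=12
After 4 (seek(4, SET)): offset=4
After 5 (read(5)): returned 'RWS5E', offset=9
After 6 (seek(-6, CUR)): offset=3
After 7 (read(2)): returned '9R', offset=5
After 8 (seek(+1, CUR)): offset=6

Answer: 6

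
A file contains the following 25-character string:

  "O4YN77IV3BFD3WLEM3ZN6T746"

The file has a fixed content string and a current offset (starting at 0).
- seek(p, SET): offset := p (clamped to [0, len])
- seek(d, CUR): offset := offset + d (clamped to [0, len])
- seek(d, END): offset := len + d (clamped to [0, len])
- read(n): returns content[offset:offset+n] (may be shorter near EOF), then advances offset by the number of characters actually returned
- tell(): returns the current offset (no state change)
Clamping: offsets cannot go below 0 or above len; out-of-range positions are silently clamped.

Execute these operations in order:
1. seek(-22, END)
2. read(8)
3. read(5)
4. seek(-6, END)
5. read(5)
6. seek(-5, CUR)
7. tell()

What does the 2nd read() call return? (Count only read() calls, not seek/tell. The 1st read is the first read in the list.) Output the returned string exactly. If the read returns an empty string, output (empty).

After 1 (seek(-22, END)): offset=3
After 2 (read(8)): returned 'N77IV3BF', offset=11
After 3 (read(5)): returned 'D3WLE', offset=16
After 4 (seek(-6, END)): offset=19
After 5 (read(5)): returned 'N6T74', offset=24
After 6 (seek(-5, CUR)): offset=19
After 7 (tell()): offset=19

Answer: D3WLE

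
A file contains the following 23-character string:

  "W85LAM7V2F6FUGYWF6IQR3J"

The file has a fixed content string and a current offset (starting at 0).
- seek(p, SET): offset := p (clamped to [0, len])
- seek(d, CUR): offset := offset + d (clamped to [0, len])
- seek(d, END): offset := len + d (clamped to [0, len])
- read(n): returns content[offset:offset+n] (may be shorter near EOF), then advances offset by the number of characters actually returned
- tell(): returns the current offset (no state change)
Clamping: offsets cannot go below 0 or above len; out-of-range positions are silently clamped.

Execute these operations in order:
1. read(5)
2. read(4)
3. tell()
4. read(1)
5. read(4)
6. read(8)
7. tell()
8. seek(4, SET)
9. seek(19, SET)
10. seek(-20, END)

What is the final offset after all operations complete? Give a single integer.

Answer: 3

Derivation:
After 1 (read(5)): returned 'W85LA', offset=5
After 2 (read(4)): returned 'M7V2', offset=9
After 3 (tell()): offset=9
After 4 (read(1)): returned 'F', offset=10
After 5 (read(4)): returned '6FUG', offset=14
After 6 (read(8)): returned 'YWF6IQR3', offset=22
After 7 (tell()): offset=22
After 8 (seek(4, SET)): offset=4
After 9 (seek(19, SET)): offset=19
After 10 (seek(-20, END)): offset=3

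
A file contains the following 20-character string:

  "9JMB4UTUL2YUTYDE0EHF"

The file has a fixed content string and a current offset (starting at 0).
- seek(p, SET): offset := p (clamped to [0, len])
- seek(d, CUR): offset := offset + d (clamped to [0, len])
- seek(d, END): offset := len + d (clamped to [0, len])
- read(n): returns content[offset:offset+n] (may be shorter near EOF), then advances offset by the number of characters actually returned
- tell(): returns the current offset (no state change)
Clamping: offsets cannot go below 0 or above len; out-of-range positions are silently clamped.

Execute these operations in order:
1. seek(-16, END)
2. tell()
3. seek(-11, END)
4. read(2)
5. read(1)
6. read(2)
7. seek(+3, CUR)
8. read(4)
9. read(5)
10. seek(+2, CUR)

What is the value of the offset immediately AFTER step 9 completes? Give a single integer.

Answer: 20

Derivation:
After 1 (seek(-16, END)): offset=4
After 2 (tell()): offset=4
After 3 (seek(-11, END)): offset=9
After 4 (read(2)): returned '2Y', offset=11
After 5 (read(1)): returned 'U', offset=12
After 6 (read(2)): returned 'TY', offset=14
After 7 (seek(+3, CUR)): offset=17
After 8 (read(4)): returned 'EHF', offset=20
After 9 (read(5)): returned '', offset=20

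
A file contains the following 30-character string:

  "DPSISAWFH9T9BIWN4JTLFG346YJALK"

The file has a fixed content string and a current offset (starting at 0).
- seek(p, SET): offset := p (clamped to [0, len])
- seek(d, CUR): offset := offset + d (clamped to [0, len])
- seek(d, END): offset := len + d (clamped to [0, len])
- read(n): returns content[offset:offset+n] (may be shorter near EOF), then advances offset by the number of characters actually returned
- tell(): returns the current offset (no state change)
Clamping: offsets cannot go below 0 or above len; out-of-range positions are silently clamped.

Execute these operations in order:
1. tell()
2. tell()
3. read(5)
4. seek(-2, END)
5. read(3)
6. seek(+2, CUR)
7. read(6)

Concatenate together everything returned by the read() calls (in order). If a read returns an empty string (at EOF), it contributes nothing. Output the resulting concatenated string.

After 1 (tell()): offset=0
After 2 (tell()): offset=0
After 3 (read(5)): returned 'DPSIS', offset=5
After 4 (seek(-2, END)): offset=28
After 5 (read(3)): returned 'LK', offset=30
After 6 (seek(+2, CUR)): offset=30
After 7 (read(6)): returned '', offset=30

Answer: DPSISLK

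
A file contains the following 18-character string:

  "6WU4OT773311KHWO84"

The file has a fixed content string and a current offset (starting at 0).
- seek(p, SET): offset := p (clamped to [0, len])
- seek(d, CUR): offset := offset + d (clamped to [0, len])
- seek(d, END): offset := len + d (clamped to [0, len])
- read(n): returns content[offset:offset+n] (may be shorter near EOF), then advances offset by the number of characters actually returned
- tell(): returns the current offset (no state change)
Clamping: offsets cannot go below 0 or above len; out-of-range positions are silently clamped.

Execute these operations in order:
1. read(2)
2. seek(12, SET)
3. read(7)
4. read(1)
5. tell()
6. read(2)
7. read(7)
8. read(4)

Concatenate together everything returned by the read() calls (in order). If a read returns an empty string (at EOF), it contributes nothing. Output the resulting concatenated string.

After 1 (read(2)): returned '6W', offset=2
After 2 (seek(12, SET)): offset=12
After 3 (read(7)): returned 'KHWO84', offset=18
After 4 (read(1)): returned '', offset=18
After 5 (tell()): offset=18
After 6 (read(2)): returned '', offset=18
After 7 (read(7)): returned '', offset=18
After 8 (read(4)): returned '', offset=18

Answer: 6WKHWO84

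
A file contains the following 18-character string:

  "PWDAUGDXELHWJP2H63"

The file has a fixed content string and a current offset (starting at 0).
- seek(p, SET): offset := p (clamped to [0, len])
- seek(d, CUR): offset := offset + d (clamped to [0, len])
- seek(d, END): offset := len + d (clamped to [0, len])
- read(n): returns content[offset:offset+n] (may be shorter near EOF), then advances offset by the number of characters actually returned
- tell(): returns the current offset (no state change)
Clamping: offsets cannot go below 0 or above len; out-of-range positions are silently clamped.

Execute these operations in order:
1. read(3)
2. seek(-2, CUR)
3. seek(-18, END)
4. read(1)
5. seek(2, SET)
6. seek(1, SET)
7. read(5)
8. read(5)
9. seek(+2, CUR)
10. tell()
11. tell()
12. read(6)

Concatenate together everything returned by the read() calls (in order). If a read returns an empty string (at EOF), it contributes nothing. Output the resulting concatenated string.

After 1 (read(3)): returned 'PWD', offset=3
After 2 (seek(-2, CUR)): offset=1
After 3 (seek(-18, END)): offset=0
After 4 (read(1)): returned 'P', offset=1
After 5 (seek(2, SET)): offset=2
After 6 (seek(1, SET)): offset=1
After 7 (read(5)): returned 'WDAUG', offset=6
After 8 (read(5)): returned 'DXELH', offset=11
After 9 (seek(+2, CUR)): offset=13
After 10 (tell()): offset=13
After 11 (tell()): offset=13
After 12 (read(6)): returned 'P2H63', offset=18

Answer: PWDPWDAUGDXELHP2H63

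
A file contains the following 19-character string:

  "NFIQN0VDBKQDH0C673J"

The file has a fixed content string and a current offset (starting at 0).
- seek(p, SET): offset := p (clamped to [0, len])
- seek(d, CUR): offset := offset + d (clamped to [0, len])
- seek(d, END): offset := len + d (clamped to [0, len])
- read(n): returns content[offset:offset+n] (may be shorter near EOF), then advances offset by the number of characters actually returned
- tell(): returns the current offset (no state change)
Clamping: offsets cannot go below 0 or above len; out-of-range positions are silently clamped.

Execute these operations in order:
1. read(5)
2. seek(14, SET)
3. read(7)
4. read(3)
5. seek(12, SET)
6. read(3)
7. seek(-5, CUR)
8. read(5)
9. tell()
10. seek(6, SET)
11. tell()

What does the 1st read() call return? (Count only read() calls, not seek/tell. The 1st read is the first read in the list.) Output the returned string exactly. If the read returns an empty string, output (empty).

After 1 (read(5)): returned 'NFIQN', offset=5
After 2 (seek(14, SET)): offset=14
After 3 (read(7)): returned 'C673J', offset=19
After 4 (read(3)): returned '', offset=19
After 5 (seek(12, SET)): offset=12
After 6 (read(3)): returned 'H0C', offset=15
After 7 (seek(-5, CUR)): offset=10
After 8 (read(5)): returned 'QDH0C', offset=15
After 9 (tell()): offset=15
After 10 (seek(6, SET)): offset=6
After 11 (tell()): offset=6

Answer: NFIQN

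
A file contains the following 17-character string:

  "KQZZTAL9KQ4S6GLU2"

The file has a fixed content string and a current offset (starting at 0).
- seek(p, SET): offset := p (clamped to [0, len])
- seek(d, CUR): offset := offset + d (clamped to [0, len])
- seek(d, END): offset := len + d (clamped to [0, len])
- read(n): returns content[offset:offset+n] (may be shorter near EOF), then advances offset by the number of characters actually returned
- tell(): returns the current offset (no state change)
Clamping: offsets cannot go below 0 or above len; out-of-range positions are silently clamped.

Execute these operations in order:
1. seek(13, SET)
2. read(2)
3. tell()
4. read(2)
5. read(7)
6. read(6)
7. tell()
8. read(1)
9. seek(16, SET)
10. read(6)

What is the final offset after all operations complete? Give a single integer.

Answer: 17

Derivation:
After 1 (seek(13, SET)): offset=13
After 2 (read(2)): returned 'GL', offset=15
After 3 (tell()): offset=15
After 4 (read(2)): returned 'U2', offset=17
After 5 (read(7)): returned '', offset=17
After 6 (read(6)): returned '', offset=17
After 7 (tell()): offset=17
After 8 (read(1)): returned '', offset=17
After 9 (seek(16, SET)): offset=16
After 10 (read(6)): returned '2', offset=17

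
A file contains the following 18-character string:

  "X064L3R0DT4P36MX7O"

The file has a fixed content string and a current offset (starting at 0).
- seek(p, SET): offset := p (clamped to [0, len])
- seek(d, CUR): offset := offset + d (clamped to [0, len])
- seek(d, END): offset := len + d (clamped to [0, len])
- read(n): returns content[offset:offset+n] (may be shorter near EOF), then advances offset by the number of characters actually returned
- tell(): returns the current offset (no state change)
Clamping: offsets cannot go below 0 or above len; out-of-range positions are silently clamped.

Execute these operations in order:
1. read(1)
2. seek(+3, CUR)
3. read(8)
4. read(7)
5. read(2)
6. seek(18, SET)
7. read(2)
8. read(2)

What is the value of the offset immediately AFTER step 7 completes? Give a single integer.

After 1 (read(1)): returned 'X', offset=1
After 2 (seek(+3, CUR)): offset=4
After 3 (read(8)): returned 'L3R0DT4P', offset=12
After 4 (read(7)): returned '36MX7O', offset=18
After 5 (read(2)): returned '', offset=18
After 6 (seek(18, SET)): offset=18
After 7 (read(2)): returned '', offset=18

Answer: 18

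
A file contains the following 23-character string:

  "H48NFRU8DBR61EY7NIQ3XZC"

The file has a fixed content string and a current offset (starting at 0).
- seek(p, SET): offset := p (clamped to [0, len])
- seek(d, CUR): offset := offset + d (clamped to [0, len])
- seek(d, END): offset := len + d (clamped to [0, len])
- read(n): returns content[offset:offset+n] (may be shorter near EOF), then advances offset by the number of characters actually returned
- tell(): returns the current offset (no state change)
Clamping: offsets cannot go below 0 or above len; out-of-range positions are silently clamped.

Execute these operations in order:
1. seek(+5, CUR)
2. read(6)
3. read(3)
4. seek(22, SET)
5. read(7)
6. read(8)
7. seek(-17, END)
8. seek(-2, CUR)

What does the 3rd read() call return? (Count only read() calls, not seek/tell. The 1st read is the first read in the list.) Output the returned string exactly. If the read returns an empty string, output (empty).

Answer: C

Derivation:
After 1 (seek(+5, CUR)): offset=5
After 2 (read(6)): returned 'RU8DBR', offset=11
After 3 (read(3)): returned '61E', offset=14
After 4 (seek(22, SET)): offset=22
After 5 (read(7)): returned 'C', offset=23
After 6 (read(8)): returned '', offset=23
After 7 (seek(-17, END)): offset=6
After 8 (seek(-2, CUR)): offset=4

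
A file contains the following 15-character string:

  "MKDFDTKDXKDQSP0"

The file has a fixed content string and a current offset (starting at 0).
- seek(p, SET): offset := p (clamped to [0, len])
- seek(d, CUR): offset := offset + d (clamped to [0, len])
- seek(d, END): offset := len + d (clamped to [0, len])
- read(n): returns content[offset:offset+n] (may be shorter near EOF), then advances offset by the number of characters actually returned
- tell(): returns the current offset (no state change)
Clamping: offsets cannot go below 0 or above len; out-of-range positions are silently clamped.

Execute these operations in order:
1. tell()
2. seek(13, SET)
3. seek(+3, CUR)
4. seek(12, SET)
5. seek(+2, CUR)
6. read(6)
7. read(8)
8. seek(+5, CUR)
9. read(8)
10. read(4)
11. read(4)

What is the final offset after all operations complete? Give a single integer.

After 1 (tell()): offset=0
After 2 (seek(13, SET)): offset=13
After 3 (seek(+3, CUR)): offset=15
After 4 (seek(12, SET)): offset=12
After 5 (seek(+2, CUR)): offset=14
After 6 (read(6)): returned '0', offset=15
After 7 (read(8)): returned '', offset=15
After 8 (seek(+5, CUR)): offset=15
After 9 (read(8)): returned '', offset=15
After 10 (read(4)): returned '', offset=15
After 11 (read(4)): returned '', offset=15

Answer: 15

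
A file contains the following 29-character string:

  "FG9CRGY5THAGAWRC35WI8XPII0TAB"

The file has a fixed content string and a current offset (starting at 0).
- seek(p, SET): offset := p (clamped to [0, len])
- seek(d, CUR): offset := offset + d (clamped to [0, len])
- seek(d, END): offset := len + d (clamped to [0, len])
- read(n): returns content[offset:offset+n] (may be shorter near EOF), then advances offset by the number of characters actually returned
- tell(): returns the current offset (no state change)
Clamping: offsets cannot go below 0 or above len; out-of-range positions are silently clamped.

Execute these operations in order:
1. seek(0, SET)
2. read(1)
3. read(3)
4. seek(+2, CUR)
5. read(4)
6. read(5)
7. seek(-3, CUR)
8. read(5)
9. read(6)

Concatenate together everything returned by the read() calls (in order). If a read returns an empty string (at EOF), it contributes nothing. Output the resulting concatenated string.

After 1 (seek(0, SET)): offset=0
After 2 (read(1)): returned 'F', offset=1
After 3 (read(3)): returned 'G9C', offset=4
After 4 (seek(+2, CUR)): offset=6
After 5 (read(4)): returned 'Y5TH', offset=10
After 6 (read(5)): returned 'AGAWR', offset=15
After 7 (seek(-3, CUR)): offset=12
After 8 (read(5)): returned 'AWRC3', offset=17
After 9 (read(6)): returned '5WI8XP', offset=23

Answer: FG9CY5THAGAWRAWRC35WI8XP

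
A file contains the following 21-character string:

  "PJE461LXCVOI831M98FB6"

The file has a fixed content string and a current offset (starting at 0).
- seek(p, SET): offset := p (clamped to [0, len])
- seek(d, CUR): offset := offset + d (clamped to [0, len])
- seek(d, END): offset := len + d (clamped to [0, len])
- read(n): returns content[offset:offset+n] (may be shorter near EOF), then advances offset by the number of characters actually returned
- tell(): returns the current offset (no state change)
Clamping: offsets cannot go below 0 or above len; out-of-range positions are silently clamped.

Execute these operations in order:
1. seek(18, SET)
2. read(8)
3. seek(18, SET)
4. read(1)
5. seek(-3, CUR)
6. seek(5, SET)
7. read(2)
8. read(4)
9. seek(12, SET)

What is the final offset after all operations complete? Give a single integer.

Answer: 12

Derivation:
After 1 (seek(18, SET)): offset=18
After 2 (read(8)): returned 'FB6', offset=21
After 3 (seek(18, SET)): offset=18
After 4 (read(1)): returned 'F', offset=19
After 5 (seek(-3, CUR)): offset=16
After 6 (seek(5, SET)): offset=5
After 7 (read(2)): returned '1L', offset=7
After 8 (read(4)): returned 'XCVO', offset=11
After 9 (seek(12, SET)): offset=12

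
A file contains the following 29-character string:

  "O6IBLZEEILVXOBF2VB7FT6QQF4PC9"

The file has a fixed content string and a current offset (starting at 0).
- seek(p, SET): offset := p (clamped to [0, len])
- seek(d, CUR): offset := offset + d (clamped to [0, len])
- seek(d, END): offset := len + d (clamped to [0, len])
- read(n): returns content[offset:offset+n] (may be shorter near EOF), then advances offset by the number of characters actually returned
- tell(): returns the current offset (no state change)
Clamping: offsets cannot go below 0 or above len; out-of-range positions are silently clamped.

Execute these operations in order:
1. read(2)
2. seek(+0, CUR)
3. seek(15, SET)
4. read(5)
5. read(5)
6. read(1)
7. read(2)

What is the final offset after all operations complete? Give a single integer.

After 1 (read(2)): returned 'O6', offset=2
After 2 (seek(+0, CUR)): offset=2
After 3 (seek(15, SET)): offset=15
After 4 (read(5)): returned '2VB7F', offset=20
After 5 (read(5)): returned 'T6QQF', offset=25
After 6 (read(1)): returned '4', offset=26
After 7 (read(2)): returned 'PC', offset=28

Answer: 28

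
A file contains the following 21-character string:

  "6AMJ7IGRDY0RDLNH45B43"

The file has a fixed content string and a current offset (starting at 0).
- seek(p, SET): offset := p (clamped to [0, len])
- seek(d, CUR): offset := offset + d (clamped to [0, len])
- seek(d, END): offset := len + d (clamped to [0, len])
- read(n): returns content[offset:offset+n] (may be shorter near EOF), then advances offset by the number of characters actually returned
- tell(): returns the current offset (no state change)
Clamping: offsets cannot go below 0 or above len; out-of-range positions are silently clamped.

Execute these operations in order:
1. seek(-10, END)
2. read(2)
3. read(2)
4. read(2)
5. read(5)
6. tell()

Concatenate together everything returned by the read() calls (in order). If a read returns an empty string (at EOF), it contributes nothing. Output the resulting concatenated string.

After 1 (seek(-10, END)): offset=11
After 2 (read(2)): returned 'RD', offset=13
After 3 (read(2)): returned 'LN', offset=15
After 4 (read(2)): returned 'H4', offset=17
After 5 (read(5)): returned '5B43', offset=21
After 6 (tell()): offset=21

Answer: RDLNH45B43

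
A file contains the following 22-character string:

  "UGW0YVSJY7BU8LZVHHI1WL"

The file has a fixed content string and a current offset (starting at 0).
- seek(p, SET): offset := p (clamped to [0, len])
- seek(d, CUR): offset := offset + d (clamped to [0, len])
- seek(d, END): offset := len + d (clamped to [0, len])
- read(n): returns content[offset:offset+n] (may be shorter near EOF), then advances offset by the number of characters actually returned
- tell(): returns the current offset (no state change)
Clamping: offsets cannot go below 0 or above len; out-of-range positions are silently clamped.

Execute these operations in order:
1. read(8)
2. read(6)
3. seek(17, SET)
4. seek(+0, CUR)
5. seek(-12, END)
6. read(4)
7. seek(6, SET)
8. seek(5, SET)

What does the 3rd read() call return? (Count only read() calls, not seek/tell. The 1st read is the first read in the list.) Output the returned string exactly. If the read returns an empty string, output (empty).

After 1 (read(8)): returned 'UGW0YVSJ', offset=8
After 2 (read(6)): returned 'Y7BU8L', offset=14
After 3 (seek(17, SET)): offset=17
After 4 (seek(+0, CUR)): offset=17
After 5 (seek(-12, END)): offset=10
After 6 (read(4)): returned 'BU8L', offset=14
After 7 (seek(6, SET)): offset=6
After 8 (seek(5, SET)): offset=5

Answer: BU8L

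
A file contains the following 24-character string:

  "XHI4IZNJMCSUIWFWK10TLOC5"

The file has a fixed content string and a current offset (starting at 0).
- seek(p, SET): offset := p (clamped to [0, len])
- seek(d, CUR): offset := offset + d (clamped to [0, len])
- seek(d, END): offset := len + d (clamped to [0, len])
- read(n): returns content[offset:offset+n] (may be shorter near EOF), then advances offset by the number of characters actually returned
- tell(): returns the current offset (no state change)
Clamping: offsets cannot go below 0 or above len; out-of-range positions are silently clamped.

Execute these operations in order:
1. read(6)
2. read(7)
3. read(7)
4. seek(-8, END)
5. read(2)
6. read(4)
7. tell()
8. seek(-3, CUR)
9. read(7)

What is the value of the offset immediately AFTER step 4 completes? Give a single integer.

Answer: 16

Derivation:
After 1 (read(6)): returned 'XHI4IZ', offset=6
After 2 (read(7)): returned 'NJMCSUI', offset=13
After 3 (read(7)): returned 'WFWK10T', offset=20
After 4 (seek(-8, END)): offset=16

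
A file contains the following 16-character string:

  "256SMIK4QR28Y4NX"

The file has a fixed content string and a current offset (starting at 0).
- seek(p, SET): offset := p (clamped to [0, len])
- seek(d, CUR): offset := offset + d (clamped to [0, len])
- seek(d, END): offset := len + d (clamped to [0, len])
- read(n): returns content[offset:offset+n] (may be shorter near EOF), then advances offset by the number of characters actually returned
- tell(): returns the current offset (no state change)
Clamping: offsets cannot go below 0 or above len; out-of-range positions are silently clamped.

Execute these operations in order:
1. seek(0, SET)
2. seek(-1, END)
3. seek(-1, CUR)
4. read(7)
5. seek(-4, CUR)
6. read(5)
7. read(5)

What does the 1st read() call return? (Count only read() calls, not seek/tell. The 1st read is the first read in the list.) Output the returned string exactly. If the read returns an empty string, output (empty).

After 1 (seek(0, SET)): offset=0
After 2 (seek(-1, END)): offset=15
After 3 (seek(-1, CUR)): offset=14
After 4 (read(7)): returned 'NX', offset=16
After 5 (seek(-4, CUR)): offset=12
After 6 (read(5)): returned 'Y4NX', offset=16
After 7 (read(5)): returned '', offset=16

Answer: NX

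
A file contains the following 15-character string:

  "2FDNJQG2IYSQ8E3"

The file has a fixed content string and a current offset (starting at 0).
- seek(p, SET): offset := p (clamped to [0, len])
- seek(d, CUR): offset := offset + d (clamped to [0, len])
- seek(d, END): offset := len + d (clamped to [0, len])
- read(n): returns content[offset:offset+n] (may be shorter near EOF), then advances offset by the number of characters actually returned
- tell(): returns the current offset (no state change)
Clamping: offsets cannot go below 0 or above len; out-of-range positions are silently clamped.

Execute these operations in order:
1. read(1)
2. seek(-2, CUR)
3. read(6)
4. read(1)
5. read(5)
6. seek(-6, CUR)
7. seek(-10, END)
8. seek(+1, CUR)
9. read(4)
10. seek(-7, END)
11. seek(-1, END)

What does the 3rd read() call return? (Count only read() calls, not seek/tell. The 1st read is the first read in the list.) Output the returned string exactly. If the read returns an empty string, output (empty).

Answer: G

Derivation:
After 1 (read(1)): returned '2', offset=1
After 2 (seek(-2, CUR)): offset=0
After 3 (read(6)): returned '2FDNJQ', offset=6
After 4 (read(1)): returned 'G', offset=7
After 5 (read(5)): returned '2IYSQ', offset=12
After 6 (seek(-6, CUR)): offset=6
After 7 (seek(-10, END)): offset=5
After 8 (seek(+1, CUR)): offset=6
After 9 (read(4)): returned 'G2IY', offset=10
After 10 (seek(-7, END)): offset=8
After 11 (seek(-1, END)): offset=14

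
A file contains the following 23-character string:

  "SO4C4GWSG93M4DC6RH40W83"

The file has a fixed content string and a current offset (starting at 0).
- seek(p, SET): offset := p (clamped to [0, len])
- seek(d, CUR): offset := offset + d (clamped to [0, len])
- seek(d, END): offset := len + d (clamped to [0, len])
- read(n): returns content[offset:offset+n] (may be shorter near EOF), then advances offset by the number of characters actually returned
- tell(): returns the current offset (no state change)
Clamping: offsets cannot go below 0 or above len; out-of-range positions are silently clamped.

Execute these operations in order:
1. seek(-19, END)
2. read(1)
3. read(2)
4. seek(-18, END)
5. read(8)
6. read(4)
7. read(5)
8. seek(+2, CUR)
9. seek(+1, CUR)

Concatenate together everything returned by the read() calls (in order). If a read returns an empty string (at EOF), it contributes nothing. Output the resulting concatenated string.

Answer: 4GWGWSG93M4DC6RH40W8

Derivation:
After 1 (seek(-19, END)): offset=4
After 2 (read(1)): returned '4', offset=5
After 3 (read(2)): returned 'GW', offset=7
After 4 (seek(-18, END)): offset=5
After 5 (read(8)): returned 'GWSG93M4', offset=13
After 6 (read(4)): returned 'DC6R', offset=17
After 7 (read(5)): returned 'H40W8', offset=22
After 8 (seek(+2, CUR)): offset=23
After 9 (seek(+1, CUR)): offset=23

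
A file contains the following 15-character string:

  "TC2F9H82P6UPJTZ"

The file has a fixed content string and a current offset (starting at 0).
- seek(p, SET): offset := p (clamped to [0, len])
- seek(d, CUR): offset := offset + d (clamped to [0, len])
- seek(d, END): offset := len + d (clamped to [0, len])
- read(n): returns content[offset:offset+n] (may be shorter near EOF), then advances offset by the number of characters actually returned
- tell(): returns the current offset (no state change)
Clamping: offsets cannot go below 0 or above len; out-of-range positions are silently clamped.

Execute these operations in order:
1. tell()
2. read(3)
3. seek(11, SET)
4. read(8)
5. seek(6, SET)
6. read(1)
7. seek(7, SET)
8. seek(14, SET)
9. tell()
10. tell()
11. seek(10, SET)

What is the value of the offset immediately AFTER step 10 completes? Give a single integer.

Answer: 14

Derivation:
After 1 (tell()): offset=0
After 2 (read(3)): returned 'TC2', offset=3
After 3 (seek(11, SET)): offset=11
After 4 (read(8)): returned 'PJTZ', offset=15
After 5 (seek(6, SET)): offset=6
After 6 (read(1)): returned '8', offset=7
After 7 (seek(7, SET)): offset=7
After 8 (seek(14, SET)): offset=14
After 9 (tell()): offset=14
After 10 (tell()): offset=14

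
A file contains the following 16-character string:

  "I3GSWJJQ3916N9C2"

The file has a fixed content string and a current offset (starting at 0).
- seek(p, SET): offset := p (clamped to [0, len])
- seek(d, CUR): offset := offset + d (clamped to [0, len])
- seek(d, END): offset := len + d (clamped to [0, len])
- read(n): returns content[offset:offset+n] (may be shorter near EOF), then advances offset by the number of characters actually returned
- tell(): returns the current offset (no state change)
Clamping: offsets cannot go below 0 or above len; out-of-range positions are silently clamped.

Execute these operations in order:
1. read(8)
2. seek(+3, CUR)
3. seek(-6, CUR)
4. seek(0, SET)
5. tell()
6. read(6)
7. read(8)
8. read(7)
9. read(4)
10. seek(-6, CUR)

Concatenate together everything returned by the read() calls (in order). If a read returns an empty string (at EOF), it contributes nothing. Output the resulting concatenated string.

Answer: I3GSWJJQI3GSWJJQ3916N9C2

Derivation:
After 1 (read(8)): returned 'I3GSWJJQ', offset=8
After 2 (seek(+3, CUR)): offset=11
After 3 (seek(-6, CUR)): offset=5
After 4 (seek(0, SET)): offset=0
After 5 (tell()): offset=0
After 6 (read(6)): returned 'I3GSWJ', offset=6
After 7 (read(8)): returned 'JQ3916N9', offset=14
After 8 (read(7)): returned 'C2', offset=16
After 9 (read(4)): returned '', offset=16
After 10 (seek(-6, CUR)): offset=10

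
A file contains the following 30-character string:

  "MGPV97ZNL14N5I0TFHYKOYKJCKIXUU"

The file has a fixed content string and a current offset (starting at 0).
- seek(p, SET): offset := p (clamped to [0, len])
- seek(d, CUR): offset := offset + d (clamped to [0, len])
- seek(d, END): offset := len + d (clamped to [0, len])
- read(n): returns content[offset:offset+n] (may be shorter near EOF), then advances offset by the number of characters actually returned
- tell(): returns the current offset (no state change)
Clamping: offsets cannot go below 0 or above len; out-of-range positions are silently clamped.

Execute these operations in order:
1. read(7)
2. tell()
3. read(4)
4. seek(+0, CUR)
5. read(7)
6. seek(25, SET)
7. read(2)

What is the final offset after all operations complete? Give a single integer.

Answer: 27

Derivation:
After 1 (read(7)): returned 'MGPV97Z', offset=7
After 2 (tell()): offset=7
After 3 (read(4)): returned 'NL14', offset=11
After 4 (seek(+0, CUR)): offset=11
After 5 (read(7)): returned 'N5I0TFH', offset=18
After 6 (seek(25, SET)): offset=25
After 7 (read(2)): returned 'KI', offset=27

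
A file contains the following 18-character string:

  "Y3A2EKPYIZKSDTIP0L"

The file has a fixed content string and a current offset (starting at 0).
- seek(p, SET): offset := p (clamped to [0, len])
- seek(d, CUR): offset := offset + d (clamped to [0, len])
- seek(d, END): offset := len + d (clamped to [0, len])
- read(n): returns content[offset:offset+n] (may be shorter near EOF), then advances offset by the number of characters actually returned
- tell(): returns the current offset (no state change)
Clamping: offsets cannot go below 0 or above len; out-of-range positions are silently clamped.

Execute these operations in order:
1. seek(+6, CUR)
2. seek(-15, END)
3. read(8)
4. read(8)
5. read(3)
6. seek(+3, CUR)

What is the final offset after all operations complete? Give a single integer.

After 1 (seek(+6, CUR)): offset=6
After 2 (seek(-15, END)): offset=3
After 3 (read(8)): returned '2EKPYIZK', offset=11
After 4 (read(8)): returned 'SDTIP0L', offset=18
After 5 (read(3)): returned '', offset=18
After 6 (seek(+3, CUR)): offset=18

Answer: 18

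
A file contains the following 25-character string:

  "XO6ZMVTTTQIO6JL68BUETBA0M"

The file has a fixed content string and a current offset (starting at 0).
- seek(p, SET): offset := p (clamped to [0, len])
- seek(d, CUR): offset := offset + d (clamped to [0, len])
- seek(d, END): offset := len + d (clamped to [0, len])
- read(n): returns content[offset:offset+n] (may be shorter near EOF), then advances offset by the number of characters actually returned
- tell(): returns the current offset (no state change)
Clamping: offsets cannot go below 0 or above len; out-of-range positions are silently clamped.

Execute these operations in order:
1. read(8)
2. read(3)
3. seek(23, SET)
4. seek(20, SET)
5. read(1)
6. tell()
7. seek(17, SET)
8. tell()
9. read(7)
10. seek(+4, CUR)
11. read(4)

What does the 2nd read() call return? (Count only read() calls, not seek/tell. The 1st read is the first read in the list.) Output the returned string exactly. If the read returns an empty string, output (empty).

After 1 (read(8)): returned 'XO6ZMVTT', offset=8
After 2 (read(3)): returned 'TQI', offset=11
After 3 (seek(23, SET)): offset=23
After 4 (seek(20, SET)): offset=20
After 5 (read(1)): returned 'T', offset=21
After 6 (tell()): offset=21
After 7 (seek(17, SET)): offset=17
After 8 (tell()): offset=17
After 9 (read(7)): returned 'BUETBA0', offset=24
After 10 (seek(+4, CUR)): offset=25
After 11 (read(4)): returned '', offset=25

Answer: TQI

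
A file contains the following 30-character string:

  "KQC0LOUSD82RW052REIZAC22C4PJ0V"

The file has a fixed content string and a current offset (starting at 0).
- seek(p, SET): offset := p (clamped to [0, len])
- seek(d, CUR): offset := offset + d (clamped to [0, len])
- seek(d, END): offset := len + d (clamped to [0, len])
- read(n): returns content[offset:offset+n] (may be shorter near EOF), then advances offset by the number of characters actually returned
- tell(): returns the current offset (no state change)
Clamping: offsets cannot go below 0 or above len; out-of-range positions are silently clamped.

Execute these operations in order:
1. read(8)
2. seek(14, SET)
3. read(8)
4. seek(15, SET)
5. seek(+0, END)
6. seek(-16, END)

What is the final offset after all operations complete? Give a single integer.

After 1 (read(8)): returned 'KQC0LOUS', offset=8
After 2 (seek(14, SET)): offset=14
After 3 (read(8)): returned '52REIZAC', offset=22
After 4 (seek(15, SET)): offset=15
After 5 (seek(+0, END)): offset=30
After 6 (seek(-16, END)): offset=14

Answer: 14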